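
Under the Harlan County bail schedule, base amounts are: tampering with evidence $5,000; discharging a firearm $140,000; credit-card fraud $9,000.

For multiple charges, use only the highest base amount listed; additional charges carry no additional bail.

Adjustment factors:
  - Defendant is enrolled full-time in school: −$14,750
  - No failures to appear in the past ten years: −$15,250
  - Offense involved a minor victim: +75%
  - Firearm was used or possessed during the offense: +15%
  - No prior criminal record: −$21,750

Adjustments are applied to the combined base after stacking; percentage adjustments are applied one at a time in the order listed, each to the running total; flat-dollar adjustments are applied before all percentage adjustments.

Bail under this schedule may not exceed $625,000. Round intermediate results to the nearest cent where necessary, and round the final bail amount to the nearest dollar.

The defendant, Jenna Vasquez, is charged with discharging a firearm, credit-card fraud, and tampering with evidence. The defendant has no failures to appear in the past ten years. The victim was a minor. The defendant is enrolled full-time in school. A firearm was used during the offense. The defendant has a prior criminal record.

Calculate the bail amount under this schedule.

Base amounts from the schedule: discharging a firearm $140,000; credit-card fraud $9,000; tampering with evidence $5,000.
Stacking rule: use the highest base only. Highest is discharging a firearm at $140,000. Combined base = $140,000.
Defendant is enrolled full-time in school (−$14,750 flat): $140,000 − $14,750 = $125,250.
No failures to appear in the past ten years (−$15,250 flat): $125,250 − $15,250 = $110,000.
Offense involved a minor victim (+75%): $110,000 × 1.75 = $192,500.
Firearm was used or possessed during the offense (+15%): $192,500 × 1.15 = $221,375.
$221,375 is within the $625,000 maximum.

$221,375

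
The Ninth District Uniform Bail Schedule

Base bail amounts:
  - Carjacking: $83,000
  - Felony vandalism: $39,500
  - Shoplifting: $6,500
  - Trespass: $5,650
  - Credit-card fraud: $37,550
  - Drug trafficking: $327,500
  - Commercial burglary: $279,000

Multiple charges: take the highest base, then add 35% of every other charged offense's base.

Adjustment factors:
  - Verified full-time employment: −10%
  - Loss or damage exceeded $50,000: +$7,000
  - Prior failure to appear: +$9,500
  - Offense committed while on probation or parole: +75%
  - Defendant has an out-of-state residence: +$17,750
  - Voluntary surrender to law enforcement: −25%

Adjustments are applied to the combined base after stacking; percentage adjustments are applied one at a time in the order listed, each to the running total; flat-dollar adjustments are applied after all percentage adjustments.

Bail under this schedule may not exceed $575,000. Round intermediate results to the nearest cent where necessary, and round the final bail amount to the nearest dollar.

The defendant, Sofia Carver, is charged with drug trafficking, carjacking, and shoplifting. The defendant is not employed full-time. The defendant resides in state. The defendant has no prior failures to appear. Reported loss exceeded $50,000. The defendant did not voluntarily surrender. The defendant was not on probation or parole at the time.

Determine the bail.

$365,825

Base amounts from the schedule: drug trafficking $327,500; carjacking $83,000; shoplifting $6,500.
Stacking rule: highest base plus 35% of each additional charge. Highest is drug trafficking at $327,500. Additional: $83,000 × 35% = $29,050; $6,500 × 35% = $2,275. Combined base = $327,500 + $31,325 = $358,825.
Loss or damage exceeded $50,000 (+$7,000 flat): $358,825 + $7,000 = $365,825.
$365,825 is within the $575,000 maximum.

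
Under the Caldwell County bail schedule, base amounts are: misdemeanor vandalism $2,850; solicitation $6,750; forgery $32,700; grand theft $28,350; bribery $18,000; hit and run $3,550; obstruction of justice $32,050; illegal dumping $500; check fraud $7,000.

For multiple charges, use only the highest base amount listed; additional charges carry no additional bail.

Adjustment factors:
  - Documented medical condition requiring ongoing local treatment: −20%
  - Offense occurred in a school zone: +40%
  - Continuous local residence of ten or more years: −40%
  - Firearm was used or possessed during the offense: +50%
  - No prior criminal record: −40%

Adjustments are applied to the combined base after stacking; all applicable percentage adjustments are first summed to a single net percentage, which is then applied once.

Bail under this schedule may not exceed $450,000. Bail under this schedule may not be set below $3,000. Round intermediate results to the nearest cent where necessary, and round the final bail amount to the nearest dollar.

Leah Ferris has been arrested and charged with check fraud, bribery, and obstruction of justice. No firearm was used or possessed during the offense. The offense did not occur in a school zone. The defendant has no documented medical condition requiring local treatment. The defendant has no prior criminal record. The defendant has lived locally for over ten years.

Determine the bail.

$6,410

Base amounts from the schedule: check fraud $7,000; bribery $18,000; obstruction of justice $32,050.
Stacking rule: use the highest base only. Highest is obstruction of justice at $32,050. Combined base = $32,050.
Net percentage adjustment: −40% −40% = −80%. $32,050 × 0.2 = $6,410.
$6,410 is within the $450,000 maximum.
$6,410 is at or above the $3,000 minimum.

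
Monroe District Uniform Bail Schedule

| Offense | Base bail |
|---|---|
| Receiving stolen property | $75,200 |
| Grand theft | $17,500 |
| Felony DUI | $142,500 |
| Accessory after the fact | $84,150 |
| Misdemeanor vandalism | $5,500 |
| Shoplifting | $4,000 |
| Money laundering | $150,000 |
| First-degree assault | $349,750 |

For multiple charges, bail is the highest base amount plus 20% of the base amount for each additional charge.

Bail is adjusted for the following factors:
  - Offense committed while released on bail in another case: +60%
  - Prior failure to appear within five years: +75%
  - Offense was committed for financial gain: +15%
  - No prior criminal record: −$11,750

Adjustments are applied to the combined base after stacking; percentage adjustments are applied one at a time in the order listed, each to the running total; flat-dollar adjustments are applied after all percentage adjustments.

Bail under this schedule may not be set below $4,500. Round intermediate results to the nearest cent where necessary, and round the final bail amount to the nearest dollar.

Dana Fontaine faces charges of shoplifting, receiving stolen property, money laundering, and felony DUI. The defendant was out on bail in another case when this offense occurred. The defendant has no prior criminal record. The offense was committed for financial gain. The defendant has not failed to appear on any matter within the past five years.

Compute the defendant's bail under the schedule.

$345,836

Base amounts from the schedule: shoplifting $4,000; receiving stolen property $75,200; money laundering $150,000; felony DUI $142,500.
Stacking rule: highest base plus 20% of each additional charge. Highest is money laundering at $150,000. Additional: $4,000 × 20% = $800; $75,200 × 20% = $15,040; $142,500 × 20% = $28,500. Combined base = $150,000 + $44,340 = $194,340.
Offense committed while released on bail in another case (+60%): $194,340 × 1.6 = $310,944.
Offense was committed for financial gain (+15%): $310,944 × 1.15 = $357,585.60.
No prior criminal record (−$11,750 flat): $357,585.60 − $11,750 = $345,835.60.
$345,835.60 is at or above the $4,500 minimum.
Rounded to the nearest dollar: $345,836.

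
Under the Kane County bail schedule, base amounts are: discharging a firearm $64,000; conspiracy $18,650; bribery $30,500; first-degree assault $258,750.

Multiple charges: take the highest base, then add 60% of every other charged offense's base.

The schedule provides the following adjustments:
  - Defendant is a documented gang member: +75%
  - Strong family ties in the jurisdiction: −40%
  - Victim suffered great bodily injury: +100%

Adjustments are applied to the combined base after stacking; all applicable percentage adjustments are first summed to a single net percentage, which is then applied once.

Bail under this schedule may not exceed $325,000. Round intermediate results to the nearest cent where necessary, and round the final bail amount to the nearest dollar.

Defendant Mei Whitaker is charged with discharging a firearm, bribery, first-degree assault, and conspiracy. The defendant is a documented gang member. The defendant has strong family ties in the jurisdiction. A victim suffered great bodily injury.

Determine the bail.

Base amounts from the schedule: discharging a firearm $64,000; bribery $30,500; first-degree assault $258,750; conspiracy $18,650.
Stacking rule: highest base plus 60% of each additional charge. Highest is first-degree assault at $258,750. Additional: $64,000 × 60% = $38,400; $30,500 × 60% = $18,300; $18,650 × 60% = $11,190. Combined base = $258,750 + $67,890 = $326,640.
Net percentage adjustment: +75% −40% +100% = +135%. $326,640 × 2.35 = $767,604.
Result $767,604 exceeds the maximum of $325,000; bail is capped at $325,000.

$325,000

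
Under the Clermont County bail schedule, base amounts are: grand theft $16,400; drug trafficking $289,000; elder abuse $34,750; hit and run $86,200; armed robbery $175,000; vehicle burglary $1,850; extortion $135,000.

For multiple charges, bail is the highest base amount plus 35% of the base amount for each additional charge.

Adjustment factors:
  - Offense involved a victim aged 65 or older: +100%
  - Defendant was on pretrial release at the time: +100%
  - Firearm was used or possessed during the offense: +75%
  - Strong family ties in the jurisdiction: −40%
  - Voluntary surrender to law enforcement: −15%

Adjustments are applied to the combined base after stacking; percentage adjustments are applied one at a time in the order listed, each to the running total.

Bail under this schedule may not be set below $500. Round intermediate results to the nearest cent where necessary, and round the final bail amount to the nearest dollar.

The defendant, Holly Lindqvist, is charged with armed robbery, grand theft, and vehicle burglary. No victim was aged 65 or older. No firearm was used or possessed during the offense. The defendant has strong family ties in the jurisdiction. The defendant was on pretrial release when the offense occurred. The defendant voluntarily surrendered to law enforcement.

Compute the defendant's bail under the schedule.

$185,015

Base amounts from the schedule: armed robbery $175,000; grand theft $16,400; vehicle burglary $1,850.
Stacking rule: highest base plus 35% of each additional charge. Highest is armed robbery at $175,000. Additional: $16,400 × 35% = $5,740; $1,850 × 35% = $647.50. Combined base = $175,000 + $6,387.50 = $181,387.50.
Defendant was on pretrial release at the time (+100%): $181,387.50 × 2 = $362,775.
Strong family ties in the jurisdiction (−40%): $362,775 × 0.6 = $217,665.
Voluntary surrender to law enforcement (−15%): $217,665 × 0.85 = $185,015.25.
$185,015.25 is at or above the $500 minimum.
Rounded to the nearest dollar: $185,015.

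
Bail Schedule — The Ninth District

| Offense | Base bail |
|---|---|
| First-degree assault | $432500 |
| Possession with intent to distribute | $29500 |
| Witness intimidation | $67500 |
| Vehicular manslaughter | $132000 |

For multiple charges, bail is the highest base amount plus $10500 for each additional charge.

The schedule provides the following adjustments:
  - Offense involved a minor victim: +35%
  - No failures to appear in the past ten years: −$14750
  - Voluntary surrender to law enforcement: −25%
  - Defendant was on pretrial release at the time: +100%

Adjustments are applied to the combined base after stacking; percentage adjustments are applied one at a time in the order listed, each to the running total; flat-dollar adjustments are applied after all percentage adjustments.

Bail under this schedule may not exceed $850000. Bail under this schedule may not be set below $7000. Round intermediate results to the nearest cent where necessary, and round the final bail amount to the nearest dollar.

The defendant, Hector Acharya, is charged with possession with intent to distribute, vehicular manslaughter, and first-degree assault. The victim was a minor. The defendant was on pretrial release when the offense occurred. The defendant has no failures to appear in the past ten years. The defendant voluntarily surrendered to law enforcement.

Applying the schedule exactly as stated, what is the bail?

Base amounts from the schedule: possession with intent to distribute $29500; vehicular manslaughter $132000; first-degree assault $432500.
Stacking rule: highest base plus $10500 per additional charge. Highest is first-degree assault at $432500; 2 additional charges → +$21000. Combined base = $453500.
Offense involved a minor victim (+35%): $453500 × 1.35 = $612225.
Voluntary surrender to law enforcement (−25%): $612225 × 0.75 = $459168.75.
Defendant was on pretrial release at the time (+100%): $459168.75 × 2 = $918337.50.
No failures to appear in the past ten years (−$14750 flat): $918337.50 − $14750 = $903587.50.
Result $903587.50 exceeds the maximum of $850000; bail is capped at $850000.
$850000 is at or above the $7000 minimum.

$850000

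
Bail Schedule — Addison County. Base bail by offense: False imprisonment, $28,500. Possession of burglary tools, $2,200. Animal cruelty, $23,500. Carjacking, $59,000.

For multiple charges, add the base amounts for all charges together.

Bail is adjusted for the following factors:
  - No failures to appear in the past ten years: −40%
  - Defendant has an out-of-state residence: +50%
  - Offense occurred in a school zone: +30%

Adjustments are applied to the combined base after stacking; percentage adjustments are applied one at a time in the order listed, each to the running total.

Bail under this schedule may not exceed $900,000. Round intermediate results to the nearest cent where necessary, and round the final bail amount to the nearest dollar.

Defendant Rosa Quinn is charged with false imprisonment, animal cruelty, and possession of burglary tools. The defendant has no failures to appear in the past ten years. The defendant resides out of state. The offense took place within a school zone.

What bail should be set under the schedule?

Base amounts from the schedule: false imprisonment $28,500; animal cruelty $23,500; possession of burglary tools $2,200.
Stacking rule: sum of all bases. $28,500 + $23,500 + $2,200 = $54,200.
No failures to appear in the past ten years (−40%): $54,200 × 0.6 = $32,520.
Defendant has an out-of-state residence (+50%): $32,520 × 1.5 = $48,780.
Offense occurred in a school zone (+30%): $48,780 × 1.3 = $63,414.
$63,414 is within the $900,000 maximum.

$63,414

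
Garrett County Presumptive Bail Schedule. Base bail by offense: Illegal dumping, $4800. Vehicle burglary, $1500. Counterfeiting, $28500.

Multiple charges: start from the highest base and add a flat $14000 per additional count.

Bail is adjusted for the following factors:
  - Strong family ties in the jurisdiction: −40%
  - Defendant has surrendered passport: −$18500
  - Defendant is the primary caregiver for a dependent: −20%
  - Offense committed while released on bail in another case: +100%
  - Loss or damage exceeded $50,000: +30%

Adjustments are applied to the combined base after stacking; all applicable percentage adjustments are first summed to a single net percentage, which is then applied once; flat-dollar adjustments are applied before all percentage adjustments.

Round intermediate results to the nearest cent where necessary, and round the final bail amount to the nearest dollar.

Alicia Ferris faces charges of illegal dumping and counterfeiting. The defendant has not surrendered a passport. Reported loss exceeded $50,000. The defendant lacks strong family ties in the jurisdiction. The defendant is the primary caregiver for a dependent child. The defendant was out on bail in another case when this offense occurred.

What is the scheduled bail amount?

Base amounts from the schedule: illegal dumping $4800; counterfeiting $28500.
Stacking rule: highest base plus $14000 per additional charge. Highest is counterfeiting at $28500; 1 additional charge → +$14000. Combined base = $42500.
Net percentage adjustment: −20% +100% +30% = +110%. $42500 × 2.1 = $89250.

$89250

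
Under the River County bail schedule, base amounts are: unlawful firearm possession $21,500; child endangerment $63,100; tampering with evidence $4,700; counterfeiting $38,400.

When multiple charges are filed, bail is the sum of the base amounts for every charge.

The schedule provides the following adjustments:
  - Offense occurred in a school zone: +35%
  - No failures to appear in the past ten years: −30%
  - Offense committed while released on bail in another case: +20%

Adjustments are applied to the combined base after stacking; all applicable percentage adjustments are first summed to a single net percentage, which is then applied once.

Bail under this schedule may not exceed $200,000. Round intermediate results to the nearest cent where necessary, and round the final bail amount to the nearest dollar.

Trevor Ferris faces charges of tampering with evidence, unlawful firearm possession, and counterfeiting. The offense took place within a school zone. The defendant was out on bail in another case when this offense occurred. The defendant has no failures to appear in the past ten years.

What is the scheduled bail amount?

Base amounts from the schedule: tampering with evidence $4,700; unlawful firearm possession $21,500; counterfeiting $38,400.
Stacking rule: sum of all bases. $4,700 + $21,500 + $38,400 = $64,600.
Net percentage adjustment: +35% −30% +20% = +25%. $64,600 × 1.25 = $80,750.
$80,750 is within the $200,000 maximum.

$80,750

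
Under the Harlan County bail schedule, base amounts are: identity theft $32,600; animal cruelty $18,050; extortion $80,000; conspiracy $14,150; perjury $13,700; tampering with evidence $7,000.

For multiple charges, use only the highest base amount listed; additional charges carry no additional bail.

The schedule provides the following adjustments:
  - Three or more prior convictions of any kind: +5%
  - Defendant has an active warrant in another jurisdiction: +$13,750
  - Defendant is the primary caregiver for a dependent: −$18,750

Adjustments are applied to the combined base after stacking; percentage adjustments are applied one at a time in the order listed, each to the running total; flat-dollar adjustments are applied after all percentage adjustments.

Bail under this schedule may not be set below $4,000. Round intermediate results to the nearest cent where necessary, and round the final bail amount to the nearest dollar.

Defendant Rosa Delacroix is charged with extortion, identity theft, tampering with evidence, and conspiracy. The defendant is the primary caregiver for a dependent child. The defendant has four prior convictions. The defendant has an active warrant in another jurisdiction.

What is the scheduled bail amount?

Base amounts from the schedule: extortion $80,000; identity theft $32,600; tampering with evidence $7,000; conspiracy $14,150.
Stacking rule: use the highest base only. Highest is extortion at $80,000. Combined base = $80,000.
Three or more prior convictions of any kind (+5%): $80,000 × 1.05 = $84,000.
Defendant has an active warrant in another jurisdiction (+$13,750 flat): $84,000 + $13,750 = $97,750.
Defendant is the primary caregiver for a dependent (−$18,750 flat): $97,750 − $18,750 = $79,000.
$79,000 is at or above the $4,000 minimum.

$79,000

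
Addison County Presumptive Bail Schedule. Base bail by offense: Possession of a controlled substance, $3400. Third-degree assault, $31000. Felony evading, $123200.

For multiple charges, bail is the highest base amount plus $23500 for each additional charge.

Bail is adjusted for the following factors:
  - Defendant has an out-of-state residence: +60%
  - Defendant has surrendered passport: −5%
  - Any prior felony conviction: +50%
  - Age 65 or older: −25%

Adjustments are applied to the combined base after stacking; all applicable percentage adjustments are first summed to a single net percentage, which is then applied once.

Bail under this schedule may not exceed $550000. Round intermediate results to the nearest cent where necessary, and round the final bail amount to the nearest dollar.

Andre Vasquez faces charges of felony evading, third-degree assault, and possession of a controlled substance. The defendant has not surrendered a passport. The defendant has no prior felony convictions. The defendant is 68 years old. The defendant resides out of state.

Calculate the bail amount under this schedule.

$229770

Base amounts from the schedule: felony evading $123200; third-degree assault $31000; possession of a controlled substance $3400.
Stacking rule: highest base plus $23500 per additional charge. Highest is felony evading at $123200; 2 additional charges → +$47000. Combined base = $170200.
Net percentage adjustment: +60% −25% = +35%. $170200 × 1.35 = $229770.
$229770 is within the $550000 maximum.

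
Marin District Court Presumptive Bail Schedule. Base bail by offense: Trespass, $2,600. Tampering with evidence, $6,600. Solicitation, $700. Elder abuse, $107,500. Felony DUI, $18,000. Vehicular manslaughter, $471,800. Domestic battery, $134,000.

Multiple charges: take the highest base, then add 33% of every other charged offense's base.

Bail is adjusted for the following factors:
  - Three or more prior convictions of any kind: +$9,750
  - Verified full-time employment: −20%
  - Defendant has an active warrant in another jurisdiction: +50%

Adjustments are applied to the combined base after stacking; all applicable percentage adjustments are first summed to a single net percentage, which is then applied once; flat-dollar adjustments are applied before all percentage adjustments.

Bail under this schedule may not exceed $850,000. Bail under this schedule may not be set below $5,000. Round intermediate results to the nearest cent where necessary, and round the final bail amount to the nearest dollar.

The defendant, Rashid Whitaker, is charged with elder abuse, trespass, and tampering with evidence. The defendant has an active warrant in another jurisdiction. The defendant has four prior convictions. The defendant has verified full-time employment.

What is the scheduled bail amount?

Base amounts from the schedule: elder abuse $107,500; trespass $2,600; tampering with evidence $6,600.
Stacking rule: highest base plus 33% of each additional charge. Highest is elder abuse at $107,500. Additional: $2,600 × 33% = $858; $6,600 × 33% = $2,178. Combined base = $107,500 + $3,036 = $110,536.
Three or more prior convictions of any kind (+$9,750 flat): $110,536 + $9,750 = $120,286.
Net percentage adjustment: −20% +50% = +30%. $120,286 × 1.3 = $156,371.80.
$156,371.80 is within the $850,000 maximum.
$156,371.80 is at or above the $5,000 minimum.
Rounded to the nearest dollar: $156,372.

$156,372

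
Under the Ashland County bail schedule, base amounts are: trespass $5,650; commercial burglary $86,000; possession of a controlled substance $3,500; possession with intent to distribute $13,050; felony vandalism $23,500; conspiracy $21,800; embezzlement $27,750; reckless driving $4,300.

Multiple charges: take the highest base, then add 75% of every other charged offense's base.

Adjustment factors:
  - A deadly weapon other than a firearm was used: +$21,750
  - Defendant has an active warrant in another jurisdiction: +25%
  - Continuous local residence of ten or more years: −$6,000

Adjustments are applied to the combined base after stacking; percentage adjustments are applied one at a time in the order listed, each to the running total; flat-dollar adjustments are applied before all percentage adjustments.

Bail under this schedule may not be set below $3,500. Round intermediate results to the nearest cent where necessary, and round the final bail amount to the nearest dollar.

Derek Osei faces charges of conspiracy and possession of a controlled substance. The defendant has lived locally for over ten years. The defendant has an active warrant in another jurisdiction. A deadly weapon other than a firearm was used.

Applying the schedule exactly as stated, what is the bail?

$50,219

Base amounts from the schedule: conspiracy $21,800; possession of a controlled substance $3,500.
Stacking rule: highest base plus 75% of each additional charge. Highest is conspiracy at $21,800. Additional: $3,500 × 75% = $2,625. Combined base = $21,800 + $2,625 = $24,425.
A deadly weapon other than a firearm was used (+$21,750 flat): $24,425 + $21,750 = $46,175.
Continuous local residence of ten or more years (−$6,000 flat): $46,175 − $6,000 = $40,175.
Defendant has an active warrant in another jurisdiction (+25%): $40,175 × 1.25 = $50,218.75.
$50,218.75 is at or above the $3,500 minimum.
Rounded to the nearest dollar: $50,219.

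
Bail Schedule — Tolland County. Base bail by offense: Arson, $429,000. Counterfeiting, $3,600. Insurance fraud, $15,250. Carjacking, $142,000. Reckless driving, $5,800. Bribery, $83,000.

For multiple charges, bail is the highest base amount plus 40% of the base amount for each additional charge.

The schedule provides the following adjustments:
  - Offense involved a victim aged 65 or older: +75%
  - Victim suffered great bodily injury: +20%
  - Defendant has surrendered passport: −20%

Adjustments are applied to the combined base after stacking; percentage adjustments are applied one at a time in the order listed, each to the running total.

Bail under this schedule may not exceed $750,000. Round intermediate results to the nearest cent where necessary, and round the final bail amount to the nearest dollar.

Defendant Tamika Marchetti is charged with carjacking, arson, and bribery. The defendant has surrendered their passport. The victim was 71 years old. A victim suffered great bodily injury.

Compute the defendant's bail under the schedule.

Base amounts from the schedule: carjacking $142,000; arson $429,000; bribery $83,000.
Stacking rule: highest base plus 40% of each additional charge. Highest is arson at $429,000. Additional: $142,000 × 40% = $56,800; $83,000 × 40% = $33,200. Combined base = $429,000 + $90,000 = $519,000.
Offense involved a victim aged 65 or older (+75%): $519,000 × 1.75 = $908,250.
Victim suffered great bodily injury (+20%): $908,250 × 1.2 = $1,089,900.
Defendant has surrendered passport (−20%): $1,089,900 × 0.8 = $871,920.
Result $871,920 exceeds the maximum of $750,000; bail is capped at $750,000.

$750,000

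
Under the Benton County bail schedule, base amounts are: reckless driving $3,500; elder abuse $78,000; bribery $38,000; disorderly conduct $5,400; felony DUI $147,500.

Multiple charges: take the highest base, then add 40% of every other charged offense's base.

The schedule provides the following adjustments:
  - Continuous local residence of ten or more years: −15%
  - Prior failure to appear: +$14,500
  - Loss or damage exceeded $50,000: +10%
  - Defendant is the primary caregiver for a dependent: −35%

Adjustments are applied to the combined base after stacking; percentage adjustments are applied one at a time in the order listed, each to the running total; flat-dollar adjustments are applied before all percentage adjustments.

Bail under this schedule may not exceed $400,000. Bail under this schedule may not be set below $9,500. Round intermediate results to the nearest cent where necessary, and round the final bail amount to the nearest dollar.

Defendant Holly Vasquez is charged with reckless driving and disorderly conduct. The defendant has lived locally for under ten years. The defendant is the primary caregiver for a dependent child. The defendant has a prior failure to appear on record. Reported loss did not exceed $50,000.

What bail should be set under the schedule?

Base amounts from the schedule: reckless driving $3,500; disorderly conduct $5,400.
Stacking rule: highest base plus 40% of each additional charge. Highest is disorderly conduct at $5,400. Additional: $3,500 × 40% = $1,400. Combined base = $5,400 + $1,400 = $6,800.
Prior failure to appear (+$14,500 flat): $6,800 + $14,500 = $21,300.
Defendant is the primary caregiver for a dependent (−35%): $21,300 × 0.65 = $13,845.
$13,845 is within the $400,000 maximum.
$13,845 is at or above the $9,500 minimum.

$13,845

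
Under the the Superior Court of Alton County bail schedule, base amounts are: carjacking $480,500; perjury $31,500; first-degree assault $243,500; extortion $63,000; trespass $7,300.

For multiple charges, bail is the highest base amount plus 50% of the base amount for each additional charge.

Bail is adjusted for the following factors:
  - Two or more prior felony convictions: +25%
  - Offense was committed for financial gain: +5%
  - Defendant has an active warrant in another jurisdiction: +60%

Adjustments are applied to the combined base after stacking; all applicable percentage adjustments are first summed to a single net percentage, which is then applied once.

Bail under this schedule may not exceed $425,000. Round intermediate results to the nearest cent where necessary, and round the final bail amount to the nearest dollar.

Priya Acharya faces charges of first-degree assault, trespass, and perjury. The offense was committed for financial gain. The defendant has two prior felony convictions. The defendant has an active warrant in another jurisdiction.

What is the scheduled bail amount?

Base amounts from the schedule: first-degree assault $243,500; trespass $7,300; perjury $31,500.
Stacking rule: highest base plus 50% of each additional charge. Highest is first-degree assault at $243,500. Additional: $7,300 × 50% = $3,650; $31,500 × 50% = $15,750. Combined base = $243,500 + $19,400 = $262,900.
Net percentage adjustment: +25% +5% +60% = +90%. $262,900 × 1.9 = $499,510.
Result $499,510 exceeds the maximum of $425,000; bail is capped at $425,000.

$425,000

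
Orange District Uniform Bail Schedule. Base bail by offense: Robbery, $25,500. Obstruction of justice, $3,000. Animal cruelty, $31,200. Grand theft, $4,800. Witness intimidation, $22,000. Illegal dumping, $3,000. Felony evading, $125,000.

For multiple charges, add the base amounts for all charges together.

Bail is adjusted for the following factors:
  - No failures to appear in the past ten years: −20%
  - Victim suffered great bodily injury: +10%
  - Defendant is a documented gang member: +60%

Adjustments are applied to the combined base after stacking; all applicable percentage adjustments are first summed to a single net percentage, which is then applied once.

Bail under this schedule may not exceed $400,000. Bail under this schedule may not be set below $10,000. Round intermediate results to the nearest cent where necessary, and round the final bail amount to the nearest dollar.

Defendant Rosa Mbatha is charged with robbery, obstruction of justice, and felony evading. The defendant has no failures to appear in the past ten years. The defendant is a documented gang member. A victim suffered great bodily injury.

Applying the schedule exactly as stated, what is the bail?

$230,250

Base amounts from the schedule: robbery $25,500; obstruction of justice $3,000; felony evading $125,000.
Stacking rule: sum of all bases. $25,500 + $3,000 + $125,000 = $153,500.
Net percentage adjustment: −20% +10% +60% = +50%. $153,500 × 1.5 = $230,250.
$230,250 is within the $400,000 maximum.
$230,250 is at or above the $10,000 minimum.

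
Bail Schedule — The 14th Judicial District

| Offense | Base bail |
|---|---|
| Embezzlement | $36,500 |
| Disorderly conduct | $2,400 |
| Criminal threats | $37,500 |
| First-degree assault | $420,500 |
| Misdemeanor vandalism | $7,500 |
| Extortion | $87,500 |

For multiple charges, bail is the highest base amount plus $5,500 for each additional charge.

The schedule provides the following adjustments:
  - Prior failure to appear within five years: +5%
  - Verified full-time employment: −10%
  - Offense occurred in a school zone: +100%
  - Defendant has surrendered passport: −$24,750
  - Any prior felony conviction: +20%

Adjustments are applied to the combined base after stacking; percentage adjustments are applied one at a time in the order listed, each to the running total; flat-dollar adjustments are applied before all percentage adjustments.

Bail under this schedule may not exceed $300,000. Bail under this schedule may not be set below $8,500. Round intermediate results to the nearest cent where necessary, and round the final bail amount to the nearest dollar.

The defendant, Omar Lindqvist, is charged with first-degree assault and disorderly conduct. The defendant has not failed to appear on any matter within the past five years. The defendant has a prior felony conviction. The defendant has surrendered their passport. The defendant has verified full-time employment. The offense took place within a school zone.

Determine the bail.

$300,000

Base amounts from the schedule: first-degree assault $420,500; disorderly conduct $2,400.
Stacking rule: highest base plus $5,500 per additional charge. Highest is first-degree assault at $420,500; 1 additional charge → +$5,500. Combined base = $426,000.
Defendant has surrendered passport (−$24,750 flat): $426,000 − $24,750 = $401,250.
Verified full-time employment (−10%): $401,250 × 0.9 = $361,125.
Offense occurred in a school zone (+100%): $361,125 × 2 = $722,250.
Any prior felony conviction (+20%): $722,250 × 1.2 = $866,700.
Result $866,700 exceeds the maximum of $300,000; bail is capped at $300,000.
$300,000 is at or above the $8,500 minimum.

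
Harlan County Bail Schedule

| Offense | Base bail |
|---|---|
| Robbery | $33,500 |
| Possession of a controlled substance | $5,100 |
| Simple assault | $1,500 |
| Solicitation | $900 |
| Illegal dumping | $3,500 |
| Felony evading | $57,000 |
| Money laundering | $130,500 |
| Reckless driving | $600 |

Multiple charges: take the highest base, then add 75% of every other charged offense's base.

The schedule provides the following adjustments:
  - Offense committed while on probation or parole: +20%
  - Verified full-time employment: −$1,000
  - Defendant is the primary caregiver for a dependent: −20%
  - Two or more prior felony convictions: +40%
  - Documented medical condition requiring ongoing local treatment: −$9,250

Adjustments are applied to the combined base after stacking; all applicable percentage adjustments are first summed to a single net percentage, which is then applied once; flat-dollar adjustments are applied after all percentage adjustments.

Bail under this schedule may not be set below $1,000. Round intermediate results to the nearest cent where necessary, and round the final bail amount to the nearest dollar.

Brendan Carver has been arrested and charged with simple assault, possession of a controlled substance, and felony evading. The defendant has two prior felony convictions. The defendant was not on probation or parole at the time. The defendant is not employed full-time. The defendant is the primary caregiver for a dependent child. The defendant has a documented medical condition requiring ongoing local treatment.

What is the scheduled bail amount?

$65,090

Base amounts from the schedule: simple assault $1,500; possession of a controlled substance $5,100; felony evading $57,000.
Stacking rule: highest base plus 75% of each additional charge. Highest is felony evading at $57,000. Additional: $1,500 × 75% = $1,125; $5,100 × 75% = $3,825. Combined base = $57,000 + $4,950 = $61,950.
Net percentage adjustment: −20% +40% = +20%. $61,950 × 1.2 = $74,340.
Documented medical condition requiring ongoing local treatment (−$9,250 flat): $74,340 − $9,250 = $65,090.
$65,090 is at or above the $1,000 minimum.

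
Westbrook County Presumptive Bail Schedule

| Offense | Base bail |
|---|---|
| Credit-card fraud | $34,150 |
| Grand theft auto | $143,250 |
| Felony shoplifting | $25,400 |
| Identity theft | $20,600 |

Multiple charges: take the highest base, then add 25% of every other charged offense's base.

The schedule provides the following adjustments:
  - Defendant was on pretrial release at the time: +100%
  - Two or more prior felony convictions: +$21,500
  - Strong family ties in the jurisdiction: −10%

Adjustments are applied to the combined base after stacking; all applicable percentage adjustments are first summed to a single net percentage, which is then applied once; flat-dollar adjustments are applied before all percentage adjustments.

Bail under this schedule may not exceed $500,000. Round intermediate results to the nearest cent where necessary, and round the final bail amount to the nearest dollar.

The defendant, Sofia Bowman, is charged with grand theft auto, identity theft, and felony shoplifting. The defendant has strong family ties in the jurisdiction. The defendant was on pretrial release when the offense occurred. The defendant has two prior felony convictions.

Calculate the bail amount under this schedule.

$334,875

Base amounts from the schedule: grand theft auto $143,250; identity theft $20,600; felony shoplifting $25,400.
Stacking rule: highest base plus 25% of each additional charge. Highest is grand theft auto at $143,250. Additional: $20,600 × 25% = $5,150; $25,400 × 25% = $6,350. Combined base = $143,250 + $11,500 = $154,750.
Two or more prior felony convictions (+$21,500 flat): $154,750 + $21,500 = $176,250.
Net percentage adjustment: +100% −10% = +90%. $176,250 × 1.9 = $334,875.
$334,875 is within the $500,000 maximum.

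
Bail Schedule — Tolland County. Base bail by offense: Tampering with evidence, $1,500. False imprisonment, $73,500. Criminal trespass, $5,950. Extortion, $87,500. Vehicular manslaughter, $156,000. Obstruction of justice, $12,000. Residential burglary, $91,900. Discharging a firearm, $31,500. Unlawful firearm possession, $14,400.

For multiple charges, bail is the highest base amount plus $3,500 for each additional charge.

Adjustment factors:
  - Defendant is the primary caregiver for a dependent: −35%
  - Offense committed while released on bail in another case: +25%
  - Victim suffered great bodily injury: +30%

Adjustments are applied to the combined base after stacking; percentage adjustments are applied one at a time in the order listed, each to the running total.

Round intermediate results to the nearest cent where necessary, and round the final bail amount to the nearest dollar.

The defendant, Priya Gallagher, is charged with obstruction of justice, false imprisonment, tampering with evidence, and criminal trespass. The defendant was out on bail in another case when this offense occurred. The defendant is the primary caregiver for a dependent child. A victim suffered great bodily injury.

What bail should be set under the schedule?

Base amounts from the schedule: obstruction of justice $12,000; false imprisonment $73,500; tampering with evidence $1,500; criminal trespass $5,950.
Stacking rule: highest base plus $3,500 per additional charge. Highest is false imprisonment at $73,500; 3 additional charges → +$10,500. Combined base = $84,000.
Defendant is the primary caregiver for a dependent (−35%): $84,000 × 0.65 = $54,600.
Offense committed while released on bail in another case (+25%): $54,600 × 1.25 = $68,250.
Victim suffered great bodily injury (+30%): $68,250 × 1.3 = $88,725.

$88,725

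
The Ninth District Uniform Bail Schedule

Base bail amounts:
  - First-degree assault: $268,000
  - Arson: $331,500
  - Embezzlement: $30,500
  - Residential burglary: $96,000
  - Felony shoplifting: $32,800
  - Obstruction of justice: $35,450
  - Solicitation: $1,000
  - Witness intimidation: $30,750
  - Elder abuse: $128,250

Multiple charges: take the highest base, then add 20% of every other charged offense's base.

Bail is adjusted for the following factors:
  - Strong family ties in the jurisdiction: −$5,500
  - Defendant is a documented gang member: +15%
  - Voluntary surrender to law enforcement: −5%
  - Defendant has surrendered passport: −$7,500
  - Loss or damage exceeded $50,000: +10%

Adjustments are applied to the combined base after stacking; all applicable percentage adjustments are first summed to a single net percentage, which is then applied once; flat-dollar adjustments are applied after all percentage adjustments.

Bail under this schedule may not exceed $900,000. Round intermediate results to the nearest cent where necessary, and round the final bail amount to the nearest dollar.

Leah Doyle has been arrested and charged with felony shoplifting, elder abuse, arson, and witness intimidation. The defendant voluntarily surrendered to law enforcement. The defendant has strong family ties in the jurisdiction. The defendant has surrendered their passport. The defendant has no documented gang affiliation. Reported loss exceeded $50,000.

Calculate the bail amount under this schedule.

$375,353

Base amounts from the schedule: felony shoplifting $32,800; elder abuse $128,250; arson $331,500; witness intimidation $30,750.
Stacking rule: highest base plus 20% of each additional charge. Highest is arson at $331,500. Additional: $32,800 × 20% = $6,560; $128,250 × 20% = $25,650; $30,750 × 20% = $6,150. Combined base = $331,500 + $38,360 = $369,860.
Net percentage adjustment: −5% +10% = +5%. $369,860 × 1.05 = $388,353.
Strong family ties in the jurisdiction (−$5,500 flat): $388,353 − $5,500 = $382,853.
Defendant has surrendered passport (−$7,500 flat): $382,853 − $7,500 = $375,353.
$375,353 is within the $900,000 maximum.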